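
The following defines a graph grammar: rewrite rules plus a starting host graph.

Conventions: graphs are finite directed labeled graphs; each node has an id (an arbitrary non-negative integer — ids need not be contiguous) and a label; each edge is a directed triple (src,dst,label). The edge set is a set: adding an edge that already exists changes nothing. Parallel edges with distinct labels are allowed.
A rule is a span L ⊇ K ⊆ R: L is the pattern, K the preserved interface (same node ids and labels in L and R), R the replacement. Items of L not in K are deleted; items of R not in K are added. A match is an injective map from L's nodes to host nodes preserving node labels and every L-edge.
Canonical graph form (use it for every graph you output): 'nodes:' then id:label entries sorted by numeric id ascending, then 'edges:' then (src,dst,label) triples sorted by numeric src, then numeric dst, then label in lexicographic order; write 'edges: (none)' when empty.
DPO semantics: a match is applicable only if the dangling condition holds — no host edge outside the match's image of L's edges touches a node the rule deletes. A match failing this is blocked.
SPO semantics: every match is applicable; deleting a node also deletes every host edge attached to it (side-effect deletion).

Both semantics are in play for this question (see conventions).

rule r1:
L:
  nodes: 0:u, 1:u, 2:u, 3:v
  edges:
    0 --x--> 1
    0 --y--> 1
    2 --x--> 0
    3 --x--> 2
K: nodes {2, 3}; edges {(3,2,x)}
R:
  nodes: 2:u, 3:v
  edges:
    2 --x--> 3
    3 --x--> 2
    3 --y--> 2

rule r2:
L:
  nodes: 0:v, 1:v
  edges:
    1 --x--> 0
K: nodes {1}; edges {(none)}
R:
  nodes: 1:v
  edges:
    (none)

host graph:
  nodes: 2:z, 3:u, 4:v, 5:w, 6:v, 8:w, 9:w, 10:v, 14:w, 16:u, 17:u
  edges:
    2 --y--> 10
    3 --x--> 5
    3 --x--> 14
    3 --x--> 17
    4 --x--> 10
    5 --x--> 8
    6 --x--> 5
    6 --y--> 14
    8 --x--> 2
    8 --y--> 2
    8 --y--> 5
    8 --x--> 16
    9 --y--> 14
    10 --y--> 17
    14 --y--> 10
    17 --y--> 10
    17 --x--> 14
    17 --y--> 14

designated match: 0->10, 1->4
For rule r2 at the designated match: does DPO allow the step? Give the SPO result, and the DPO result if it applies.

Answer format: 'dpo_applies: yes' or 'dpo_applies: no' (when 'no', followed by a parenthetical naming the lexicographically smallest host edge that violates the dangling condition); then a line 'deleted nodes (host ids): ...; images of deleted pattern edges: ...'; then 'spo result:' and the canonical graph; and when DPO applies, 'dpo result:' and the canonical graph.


dpo_applies: no
(the rule deletes node 10, which keeps host edge (2,10,y) outside the match image — the dangling condition fails, DPO blocks; SPO proceeds and side-deletes such edges)
deleted nodes (host ids): 10; images of deleted pattern edges: (4,10,x)
spo result:
nodes: 2:z, 3:u, 4:v, 5:w, 6:v, 8:w, 9:w, 14:w, 16:u, 17:u
edges: (3,5,x); (3,14,x); (3,17,x); (5,8,x); (6,5,x); (6,14,y); (8,2,x); (8,2,y); (8,5,y); (8,16,x); (9,14,y); (17,14,x); (17,14,y)


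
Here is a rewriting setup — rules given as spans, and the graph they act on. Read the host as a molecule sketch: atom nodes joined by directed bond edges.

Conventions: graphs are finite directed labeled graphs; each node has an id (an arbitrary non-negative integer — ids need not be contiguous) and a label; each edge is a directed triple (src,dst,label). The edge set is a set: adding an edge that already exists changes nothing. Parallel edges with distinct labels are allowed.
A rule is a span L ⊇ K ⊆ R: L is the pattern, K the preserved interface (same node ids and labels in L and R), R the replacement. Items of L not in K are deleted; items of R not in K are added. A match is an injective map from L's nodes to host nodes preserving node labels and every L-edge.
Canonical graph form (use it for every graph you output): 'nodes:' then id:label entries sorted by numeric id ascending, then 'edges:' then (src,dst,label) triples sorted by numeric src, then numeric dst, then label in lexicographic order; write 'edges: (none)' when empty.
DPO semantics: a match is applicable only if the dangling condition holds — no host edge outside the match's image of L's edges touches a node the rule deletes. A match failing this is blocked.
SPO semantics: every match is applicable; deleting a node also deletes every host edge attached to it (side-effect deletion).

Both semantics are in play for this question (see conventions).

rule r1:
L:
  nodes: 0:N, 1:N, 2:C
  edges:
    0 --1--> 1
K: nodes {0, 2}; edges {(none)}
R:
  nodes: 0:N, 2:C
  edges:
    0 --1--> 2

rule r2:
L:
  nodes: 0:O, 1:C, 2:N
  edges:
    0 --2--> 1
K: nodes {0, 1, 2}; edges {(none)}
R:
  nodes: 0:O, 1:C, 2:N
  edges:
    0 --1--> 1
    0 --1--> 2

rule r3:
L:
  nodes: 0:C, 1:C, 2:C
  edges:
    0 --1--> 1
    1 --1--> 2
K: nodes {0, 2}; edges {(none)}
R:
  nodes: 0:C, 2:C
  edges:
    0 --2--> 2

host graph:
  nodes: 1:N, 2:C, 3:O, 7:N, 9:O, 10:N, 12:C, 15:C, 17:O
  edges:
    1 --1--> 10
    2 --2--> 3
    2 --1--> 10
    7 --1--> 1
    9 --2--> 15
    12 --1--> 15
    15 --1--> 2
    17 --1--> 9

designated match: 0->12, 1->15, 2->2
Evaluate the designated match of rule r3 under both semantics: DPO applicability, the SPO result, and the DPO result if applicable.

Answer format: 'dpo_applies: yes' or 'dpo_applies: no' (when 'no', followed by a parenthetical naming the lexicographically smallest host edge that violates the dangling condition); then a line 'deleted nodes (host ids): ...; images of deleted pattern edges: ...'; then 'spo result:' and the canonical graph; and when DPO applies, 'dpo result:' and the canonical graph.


dpo_applies: no
(the rule deletes node 15, which keeps host edge (9,15,2) outside the match image — the dangling condition fails, DPO blocks; SPO proceeds and side-deletes such edges)
deleted nodes (host ids): 15; images of deleted pattern edges: (12,15,1); (15,2,1)
spo result:
nodes: 1:N, 2:C, 3:O, 7:N, 9:O, 10:N, 12:C, 17:O
edges: (1,10,1); (2,3,2); (2,10,1); (7,1,1); (12,2,2); (17,9,1)


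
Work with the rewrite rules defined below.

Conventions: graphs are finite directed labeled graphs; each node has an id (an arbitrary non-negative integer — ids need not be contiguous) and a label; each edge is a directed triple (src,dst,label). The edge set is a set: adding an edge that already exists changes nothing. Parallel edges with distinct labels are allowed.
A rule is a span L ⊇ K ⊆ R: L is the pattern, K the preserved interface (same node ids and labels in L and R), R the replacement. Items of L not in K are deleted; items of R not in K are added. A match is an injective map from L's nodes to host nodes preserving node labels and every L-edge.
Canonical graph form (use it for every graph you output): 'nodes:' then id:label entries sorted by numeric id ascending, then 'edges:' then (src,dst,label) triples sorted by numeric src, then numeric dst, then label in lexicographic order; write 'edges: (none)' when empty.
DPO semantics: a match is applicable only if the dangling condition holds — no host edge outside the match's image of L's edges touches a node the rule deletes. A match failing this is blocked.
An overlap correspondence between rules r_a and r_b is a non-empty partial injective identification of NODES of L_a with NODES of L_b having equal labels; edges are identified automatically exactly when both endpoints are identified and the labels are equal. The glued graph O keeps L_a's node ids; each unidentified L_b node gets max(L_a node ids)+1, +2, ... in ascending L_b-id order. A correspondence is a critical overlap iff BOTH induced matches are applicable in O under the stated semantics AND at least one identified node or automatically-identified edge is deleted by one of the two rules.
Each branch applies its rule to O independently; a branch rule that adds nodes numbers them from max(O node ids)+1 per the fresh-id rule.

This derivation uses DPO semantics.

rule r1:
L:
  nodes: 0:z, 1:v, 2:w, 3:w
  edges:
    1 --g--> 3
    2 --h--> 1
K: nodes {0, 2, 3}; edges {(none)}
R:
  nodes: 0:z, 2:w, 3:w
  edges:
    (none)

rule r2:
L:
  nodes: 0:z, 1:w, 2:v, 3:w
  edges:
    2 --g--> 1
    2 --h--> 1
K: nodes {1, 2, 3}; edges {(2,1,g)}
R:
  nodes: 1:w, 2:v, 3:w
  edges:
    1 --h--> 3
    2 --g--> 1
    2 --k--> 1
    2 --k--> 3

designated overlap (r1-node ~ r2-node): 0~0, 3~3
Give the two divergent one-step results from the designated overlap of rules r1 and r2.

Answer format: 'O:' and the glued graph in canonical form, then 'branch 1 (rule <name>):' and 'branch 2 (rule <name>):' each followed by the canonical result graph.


O:
nodes: 0:z, 1:v, 2:w, 3:w, 4:w, 5:v
edges: (1,3,g); (2,1,h); (5,4,g); (5,4,h)
branch 1 (rule r1):
nodes: 0:z, 2:w, 3:w, 4:w, 5:v
edges: (5,4,g); (5,4,h)
branch 2 (rule r2):
nodes: 1:v, 2:w, 3:w, 4:w, 5:v
edges: (1,3,g); (2,1,h); (4,3,h); (5,3,k); (5,4,g); (5,4,k)


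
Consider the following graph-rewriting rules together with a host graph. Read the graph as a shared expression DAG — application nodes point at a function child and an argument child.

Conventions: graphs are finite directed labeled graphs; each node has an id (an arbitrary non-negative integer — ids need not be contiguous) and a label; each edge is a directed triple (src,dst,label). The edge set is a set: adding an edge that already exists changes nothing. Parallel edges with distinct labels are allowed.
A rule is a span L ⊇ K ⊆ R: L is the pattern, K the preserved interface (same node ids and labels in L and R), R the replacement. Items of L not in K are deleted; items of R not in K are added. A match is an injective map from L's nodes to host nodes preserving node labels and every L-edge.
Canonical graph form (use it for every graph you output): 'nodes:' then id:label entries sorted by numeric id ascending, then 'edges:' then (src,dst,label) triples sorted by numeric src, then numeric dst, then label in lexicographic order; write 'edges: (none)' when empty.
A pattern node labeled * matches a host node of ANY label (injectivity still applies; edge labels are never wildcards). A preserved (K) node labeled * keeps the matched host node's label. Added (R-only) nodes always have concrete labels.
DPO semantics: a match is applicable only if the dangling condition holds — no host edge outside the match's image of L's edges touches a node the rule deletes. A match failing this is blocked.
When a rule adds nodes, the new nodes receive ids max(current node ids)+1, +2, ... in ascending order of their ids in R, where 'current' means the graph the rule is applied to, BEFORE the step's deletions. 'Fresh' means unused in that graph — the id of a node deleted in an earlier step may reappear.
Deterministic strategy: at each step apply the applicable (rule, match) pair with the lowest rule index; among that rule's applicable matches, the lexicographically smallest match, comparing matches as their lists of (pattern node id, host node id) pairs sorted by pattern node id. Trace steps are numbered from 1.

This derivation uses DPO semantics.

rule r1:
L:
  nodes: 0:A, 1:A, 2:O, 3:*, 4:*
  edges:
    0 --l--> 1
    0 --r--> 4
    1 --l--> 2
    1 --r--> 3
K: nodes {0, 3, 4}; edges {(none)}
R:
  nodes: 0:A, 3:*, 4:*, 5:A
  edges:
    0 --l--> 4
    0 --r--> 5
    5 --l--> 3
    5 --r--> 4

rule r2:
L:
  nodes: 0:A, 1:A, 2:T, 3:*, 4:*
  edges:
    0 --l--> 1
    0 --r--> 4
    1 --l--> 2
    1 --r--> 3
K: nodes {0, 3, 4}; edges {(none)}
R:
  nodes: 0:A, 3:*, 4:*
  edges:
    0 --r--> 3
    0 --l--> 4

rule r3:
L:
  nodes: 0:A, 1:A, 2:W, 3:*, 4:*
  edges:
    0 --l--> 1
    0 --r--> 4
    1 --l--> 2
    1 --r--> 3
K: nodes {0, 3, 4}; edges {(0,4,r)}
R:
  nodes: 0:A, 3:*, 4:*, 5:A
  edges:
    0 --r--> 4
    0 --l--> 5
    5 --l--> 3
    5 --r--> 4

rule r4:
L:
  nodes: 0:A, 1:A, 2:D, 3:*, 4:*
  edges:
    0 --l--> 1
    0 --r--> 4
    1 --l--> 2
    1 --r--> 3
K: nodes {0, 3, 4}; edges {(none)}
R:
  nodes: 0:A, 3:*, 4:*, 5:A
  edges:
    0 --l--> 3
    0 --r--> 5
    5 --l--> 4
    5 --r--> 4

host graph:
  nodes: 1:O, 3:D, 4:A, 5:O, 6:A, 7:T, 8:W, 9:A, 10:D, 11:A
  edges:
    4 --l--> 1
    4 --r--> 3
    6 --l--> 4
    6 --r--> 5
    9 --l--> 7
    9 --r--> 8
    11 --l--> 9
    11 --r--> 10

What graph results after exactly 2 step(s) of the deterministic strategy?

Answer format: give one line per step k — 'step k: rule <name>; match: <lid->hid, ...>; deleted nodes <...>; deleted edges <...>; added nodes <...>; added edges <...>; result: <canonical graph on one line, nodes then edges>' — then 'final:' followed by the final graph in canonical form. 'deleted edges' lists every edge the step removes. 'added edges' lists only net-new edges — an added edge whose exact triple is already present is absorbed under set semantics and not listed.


step 1: rule r1; match: 0->6, 1->4, 2->1, 3->3, 4->5; deleted nodes 1, 4; deleted edges (4,1,l); (4,3,r); (6,4,l); (6,5,r); added nodes 12; added edges (6,5,l); (6,12,r); (12,3,l); (12,5,r); result: nodes: 3:D, 5:O, 6:A, 7:T, 8:W, 9:A, 10:D, 11:A, 12:A edges: (6,5,l); (6,12,r); (9,7,l); (9,8,r); (11,9,l); (11,10,r); (12,3,l); (12,5,r)
step 2: rule r2; match: 0->11, 1->9, 2->7, 3->8, 4->10; deleted nodes 7, 9; deleted edges (9,7,l); (9,8,r); (11,9,l); (11,10,r); added nodes (none); added edges (11,8,r); (11,10,l); result: nodes: 3:D, 5:O, 6:A, 8:W, 10:D, 11:A, 12:A edges: (6,5,l); (6,12,r); (11,8,r); (11,10,l); (12,3,l); (12,5,r)
final:
nodes: 3:D, 5:O, 6:A, 8:W, 10:D, 11:A, 12:A
edges: (6,5,l); (6,12,r); (11,8,r); (11,10,l); (12,3,l); (12,5,r)


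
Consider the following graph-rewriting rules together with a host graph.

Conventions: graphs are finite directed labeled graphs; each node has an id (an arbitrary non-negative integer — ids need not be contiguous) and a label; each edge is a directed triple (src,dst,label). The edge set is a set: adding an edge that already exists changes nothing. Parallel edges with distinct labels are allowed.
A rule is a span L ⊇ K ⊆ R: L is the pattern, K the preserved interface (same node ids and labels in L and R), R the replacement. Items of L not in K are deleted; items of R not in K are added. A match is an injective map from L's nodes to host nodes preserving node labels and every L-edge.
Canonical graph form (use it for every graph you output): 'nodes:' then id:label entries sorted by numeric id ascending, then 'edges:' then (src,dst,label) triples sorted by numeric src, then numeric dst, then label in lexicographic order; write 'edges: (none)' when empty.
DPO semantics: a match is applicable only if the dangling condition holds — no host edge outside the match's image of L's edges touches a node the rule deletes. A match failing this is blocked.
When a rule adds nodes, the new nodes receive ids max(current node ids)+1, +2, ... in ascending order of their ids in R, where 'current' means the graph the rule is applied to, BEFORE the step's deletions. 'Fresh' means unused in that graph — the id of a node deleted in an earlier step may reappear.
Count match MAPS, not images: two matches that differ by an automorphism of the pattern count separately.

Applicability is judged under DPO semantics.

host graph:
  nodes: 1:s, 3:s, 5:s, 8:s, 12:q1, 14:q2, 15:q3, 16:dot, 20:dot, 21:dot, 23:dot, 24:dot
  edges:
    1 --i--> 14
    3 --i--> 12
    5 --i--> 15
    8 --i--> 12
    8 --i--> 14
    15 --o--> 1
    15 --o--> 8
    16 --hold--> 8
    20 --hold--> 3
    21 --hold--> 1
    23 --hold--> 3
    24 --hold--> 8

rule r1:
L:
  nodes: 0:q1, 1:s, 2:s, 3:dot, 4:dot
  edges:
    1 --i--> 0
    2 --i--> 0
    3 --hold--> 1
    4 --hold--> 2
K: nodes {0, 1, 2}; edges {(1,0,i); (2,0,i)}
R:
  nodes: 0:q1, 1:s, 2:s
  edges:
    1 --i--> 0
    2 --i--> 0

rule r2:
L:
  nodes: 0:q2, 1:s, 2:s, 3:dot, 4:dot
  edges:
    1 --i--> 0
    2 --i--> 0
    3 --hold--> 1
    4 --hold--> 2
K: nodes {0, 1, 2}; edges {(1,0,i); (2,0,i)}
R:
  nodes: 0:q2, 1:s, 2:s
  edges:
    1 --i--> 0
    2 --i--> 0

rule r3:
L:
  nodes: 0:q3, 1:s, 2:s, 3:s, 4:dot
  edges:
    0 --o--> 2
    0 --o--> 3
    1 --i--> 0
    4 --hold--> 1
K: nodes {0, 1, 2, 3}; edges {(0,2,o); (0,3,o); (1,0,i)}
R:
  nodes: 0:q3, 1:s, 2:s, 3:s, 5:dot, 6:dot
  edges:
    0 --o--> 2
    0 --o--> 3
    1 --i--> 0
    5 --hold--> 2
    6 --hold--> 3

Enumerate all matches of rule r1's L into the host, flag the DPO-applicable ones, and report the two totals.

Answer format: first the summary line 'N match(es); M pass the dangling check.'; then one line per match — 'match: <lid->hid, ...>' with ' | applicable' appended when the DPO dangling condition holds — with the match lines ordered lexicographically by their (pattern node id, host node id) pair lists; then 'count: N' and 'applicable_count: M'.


8 match(es); 8 pass the dangling check.
match: 0->12, 1->3, 2->8, 3->20, 4->16 | applicable
match: 0->12, 1->3, 2->8, 3->20, 4->24 | applicable
match: 0->12, 1->3, 2->8, 3->23, 4->16 | applicable
match: 0->12, 1->3, 2->8, 3->23, 4->24 | applicable
match: 0->12, 1->8, 2->3, 3->16, 4->20 | applicable
match: 0->12, 1->8, 2->3, 3->16, 4->23 | applicable
match: 0->12, 1->8, 2->3, 3->24, 4->20 | applicable
match: 0->12, 1->8, 2->3, 3->24, 4->23 | applicable
count: 8
applicable_count: 8


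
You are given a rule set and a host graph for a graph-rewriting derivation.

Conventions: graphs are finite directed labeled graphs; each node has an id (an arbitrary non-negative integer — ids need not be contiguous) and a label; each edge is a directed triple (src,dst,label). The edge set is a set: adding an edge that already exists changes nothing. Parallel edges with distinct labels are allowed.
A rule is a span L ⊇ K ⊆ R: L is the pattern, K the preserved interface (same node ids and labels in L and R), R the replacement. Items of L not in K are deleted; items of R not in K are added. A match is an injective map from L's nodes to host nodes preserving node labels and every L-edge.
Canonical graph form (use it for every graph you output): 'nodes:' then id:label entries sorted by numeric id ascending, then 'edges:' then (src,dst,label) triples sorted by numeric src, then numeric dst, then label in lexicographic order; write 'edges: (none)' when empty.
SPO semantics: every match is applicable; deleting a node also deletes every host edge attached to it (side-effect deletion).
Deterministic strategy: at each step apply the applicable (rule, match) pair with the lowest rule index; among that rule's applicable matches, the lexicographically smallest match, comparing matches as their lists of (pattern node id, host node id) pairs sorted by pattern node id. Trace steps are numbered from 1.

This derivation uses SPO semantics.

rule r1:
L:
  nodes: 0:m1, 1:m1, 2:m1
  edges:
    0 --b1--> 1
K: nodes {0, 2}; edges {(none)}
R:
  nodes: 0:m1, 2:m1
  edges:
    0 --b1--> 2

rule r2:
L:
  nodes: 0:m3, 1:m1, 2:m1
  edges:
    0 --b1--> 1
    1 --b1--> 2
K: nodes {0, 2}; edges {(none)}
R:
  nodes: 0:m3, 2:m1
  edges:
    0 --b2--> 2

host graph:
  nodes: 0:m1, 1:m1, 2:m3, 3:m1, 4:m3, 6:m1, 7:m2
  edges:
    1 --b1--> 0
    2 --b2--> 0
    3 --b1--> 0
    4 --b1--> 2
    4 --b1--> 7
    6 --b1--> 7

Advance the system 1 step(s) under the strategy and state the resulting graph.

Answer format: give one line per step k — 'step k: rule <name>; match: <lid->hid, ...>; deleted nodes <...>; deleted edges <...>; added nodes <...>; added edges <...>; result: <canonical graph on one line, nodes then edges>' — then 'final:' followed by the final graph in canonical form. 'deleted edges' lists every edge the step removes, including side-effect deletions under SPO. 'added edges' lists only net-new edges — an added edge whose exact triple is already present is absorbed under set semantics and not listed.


step 1: rule r1; match: 0->1, 1->0, 2->3; deleted nodes 0; deleted edges (1,0,b1); (2,0,b2); (3,0,b1); added nodes (none); added edges (1,3,b1); result: nodes: 1:m1, 2:m3, 3:m1, 4:m3, 6:m1, 7:m2 edges: (1,3,b1); (4,2,b1); (4,7,b1); (6,7,b1)
final:
nodes: 1:m1, 2:m3, 3:m1, 4:m3, 6:m1, 7:m2
edges: (1,3,b1); (4,2,b1); (4,7,b1); (6,7,b1)


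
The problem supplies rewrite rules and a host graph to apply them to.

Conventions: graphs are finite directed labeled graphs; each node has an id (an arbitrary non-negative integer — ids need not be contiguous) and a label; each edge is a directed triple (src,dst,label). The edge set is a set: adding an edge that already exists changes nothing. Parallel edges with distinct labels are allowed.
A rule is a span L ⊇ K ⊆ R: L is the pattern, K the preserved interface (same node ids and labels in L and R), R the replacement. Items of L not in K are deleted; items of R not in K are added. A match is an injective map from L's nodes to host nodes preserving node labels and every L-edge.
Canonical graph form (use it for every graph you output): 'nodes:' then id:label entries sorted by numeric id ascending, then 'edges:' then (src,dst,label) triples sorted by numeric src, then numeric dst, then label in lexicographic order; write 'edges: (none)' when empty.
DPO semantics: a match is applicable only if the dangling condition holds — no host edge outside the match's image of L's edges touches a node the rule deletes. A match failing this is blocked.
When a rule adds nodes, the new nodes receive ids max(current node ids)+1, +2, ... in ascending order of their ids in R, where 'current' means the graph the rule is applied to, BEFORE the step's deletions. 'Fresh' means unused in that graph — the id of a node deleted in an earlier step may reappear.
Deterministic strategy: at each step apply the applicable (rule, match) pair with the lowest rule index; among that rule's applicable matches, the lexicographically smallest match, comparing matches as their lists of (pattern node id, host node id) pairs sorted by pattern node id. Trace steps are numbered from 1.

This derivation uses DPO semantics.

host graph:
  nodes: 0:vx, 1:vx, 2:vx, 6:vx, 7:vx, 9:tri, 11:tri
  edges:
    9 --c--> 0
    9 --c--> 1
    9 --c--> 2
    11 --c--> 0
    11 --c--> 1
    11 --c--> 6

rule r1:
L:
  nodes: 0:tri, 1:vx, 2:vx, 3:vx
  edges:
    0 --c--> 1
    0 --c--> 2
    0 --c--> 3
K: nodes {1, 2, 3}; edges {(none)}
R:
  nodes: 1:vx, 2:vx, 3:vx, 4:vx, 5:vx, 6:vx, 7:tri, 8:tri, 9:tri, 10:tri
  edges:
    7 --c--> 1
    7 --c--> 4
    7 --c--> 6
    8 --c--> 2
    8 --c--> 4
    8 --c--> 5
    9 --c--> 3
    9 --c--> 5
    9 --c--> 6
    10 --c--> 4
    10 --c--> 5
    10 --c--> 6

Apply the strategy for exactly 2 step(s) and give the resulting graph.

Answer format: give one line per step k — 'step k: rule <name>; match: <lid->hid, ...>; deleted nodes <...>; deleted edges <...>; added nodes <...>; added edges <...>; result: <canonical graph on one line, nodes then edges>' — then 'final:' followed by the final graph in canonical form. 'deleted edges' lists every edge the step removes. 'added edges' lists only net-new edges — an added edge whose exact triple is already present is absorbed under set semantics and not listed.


step 1: rule r1; match: 0->9, 1->0, 2->1, 3->2; deleted nodes 9; deleted edges (9,0,c); (9,1,c); (9,2,c); added nodes 12, 13, 14, 15, 16, 17, 18; added edges (15,0,c); (15,12,c); (15,14,c); (16,1,c); (16,12,c); (16,13,c); (17,2,c); (17,13,c); (17,14,c); (18,12,c); (18,13,c); (18,14,c); result: nodes: 0:vx, 1:vx, 2:vx, 6:vx, 7:vx, 11:tri, 12:vx, 13:vx, 14:vx, 15:tri, 16:tri, 17:tri, 18:tri edges: (11,0,c); (11,1,c); (11,6,c); (15,0,c); (15,12,c); (15,14,c); (16,1,c); (16,12,c); (16,13,c); (17,2,c); (17,13,c); (17,14,c); (18,12,c); (18,13,c); (18,14,c)
step 2: rule r1; match: 0->11, 1->0, 2->1, 3->6; deleted nodes 11; deleted edges (11,0,c); (11,1,c); (11,6,c); added nodes 19, 20, 21, 22, 23, 24, 25; added edges (22,0,c); (22,19,c); (22,21,c); (23,1,c); (23,19,c); (23,20,c); (24,6,c); (24,20,c); (24,21,c); (25,19,c); (25,20,c); (25,21,c); result: nodes: 0:vx, 1:vx, 2:vx, 6:vx, 7:vx, 12:vx, 13:vx, 14:vx, 15:tri, 16:tri, 17:tri, 18:tri, 19:vx, 20:vx, 21:vx, 22:tri, 23:tri, 24:tri, 25:tri edges: (15,0,c); (15,12,c); (15,14,c); (16,1,c); (16,12,c); (16,13,c); (17,2,c); (17,13,c); (17,14,c); (18,12,c); (18,13,c); (18,14,c); (22,0,c); (22,19,c); (22,21,c); (23,1,c); (23,19,c); (23,20,c); (24,6,c); (24,20,c); (24,21,c); (25,19,c); (25,20,c); (25,21,c)
final:
nodes: 0:vx, 1:vx, 2:vx, 6:vx, 7:vx, 12:vx, 13:vx, 14:vx, 15:tri, 16:tri, 17:tri, 18:tri, 19:vx, 20:vx, 21:vx, 22:tri, 23:tri, 24:tri, 25:tri
edges: (15,0,c); (15,12,c); (15,14,c); (16,1,c); (16,12,c); (16,13,c); (17,2,c); (17,13,c); (17,14,c); (18,12,c); (18,13,c); (18,14,c); (22,0,c); (22,19,c); (22,21,c); (23,1,c); (23,19,c); (23,20,c); (24,6,c); (24,20,c); (24,21,c); (25,19,c); (25,20,c); (25,21,c)


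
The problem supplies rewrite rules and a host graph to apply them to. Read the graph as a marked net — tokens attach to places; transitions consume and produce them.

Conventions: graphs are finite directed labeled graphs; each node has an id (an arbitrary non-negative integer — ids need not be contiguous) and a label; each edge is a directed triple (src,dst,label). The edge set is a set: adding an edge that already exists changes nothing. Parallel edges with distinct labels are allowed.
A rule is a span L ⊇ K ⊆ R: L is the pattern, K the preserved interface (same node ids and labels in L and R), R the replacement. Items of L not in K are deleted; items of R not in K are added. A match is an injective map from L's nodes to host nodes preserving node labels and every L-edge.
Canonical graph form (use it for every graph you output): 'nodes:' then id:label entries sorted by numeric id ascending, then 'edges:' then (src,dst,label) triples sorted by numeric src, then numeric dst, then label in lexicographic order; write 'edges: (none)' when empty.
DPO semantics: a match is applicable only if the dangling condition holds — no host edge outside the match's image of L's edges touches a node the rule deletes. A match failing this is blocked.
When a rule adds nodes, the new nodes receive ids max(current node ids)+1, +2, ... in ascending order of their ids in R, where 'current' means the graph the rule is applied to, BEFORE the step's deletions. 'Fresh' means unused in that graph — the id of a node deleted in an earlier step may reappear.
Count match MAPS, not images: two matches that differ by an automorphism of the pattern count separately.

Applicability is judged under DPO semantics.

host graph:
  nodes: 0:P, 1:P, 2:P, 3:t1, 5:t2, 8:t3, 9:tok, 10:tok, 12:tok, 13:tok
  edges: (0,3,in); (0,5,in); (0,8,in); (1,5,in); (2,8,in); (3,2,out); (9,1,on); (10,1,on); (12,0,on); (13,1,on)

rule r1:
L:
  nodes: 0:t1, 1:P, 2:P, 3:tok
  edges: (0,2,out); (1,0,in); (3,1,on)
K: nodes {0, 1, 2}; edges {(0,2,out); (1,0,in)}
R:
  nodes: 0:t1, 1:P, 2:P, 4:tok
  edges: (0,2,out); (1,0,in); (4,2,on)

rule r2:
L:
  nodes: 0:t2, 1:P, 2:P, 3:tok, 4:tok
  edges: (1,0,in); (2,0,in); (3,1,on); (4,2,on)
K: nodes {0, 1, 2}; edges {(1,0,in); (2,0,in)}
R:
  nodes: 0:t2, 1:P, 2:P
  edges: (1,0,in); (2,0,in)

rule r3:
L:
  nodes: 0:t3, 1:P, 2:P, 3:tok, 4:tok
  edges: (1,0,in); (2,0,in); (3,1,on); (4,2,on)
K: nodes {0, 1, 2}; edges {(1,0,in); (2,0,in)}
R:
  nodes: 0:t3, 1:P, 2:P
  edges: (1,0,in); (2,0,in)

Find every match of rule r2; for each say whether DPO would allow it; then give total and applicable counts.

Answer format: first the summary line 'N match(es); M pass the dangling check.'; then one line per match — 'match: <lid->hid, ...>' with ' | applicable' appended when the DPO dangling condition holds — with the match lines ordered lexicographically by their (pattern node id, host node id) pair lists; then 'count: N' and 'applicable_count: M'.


6 match(es); 6 pass the dangling check.
match: 0->5, 1->0, 2->1, 3->12, 4->9 | applicable
match: 0->5, 1->0, 2->1, 3->12, 4->10 | applicable
match: 0->5, 1->0, 2->1, 3->12, 4->13 | applicable
match: 0->5, 1->1, 2->0, 3->9, 4->12 | applicable
match: 0->5, 1->1, 2->0, 3->10, 4->12 | applicable
match: 0->5, 1->1, 2->0, 3->13, 4->12 | applicable
count: 6
applicable_count: 6


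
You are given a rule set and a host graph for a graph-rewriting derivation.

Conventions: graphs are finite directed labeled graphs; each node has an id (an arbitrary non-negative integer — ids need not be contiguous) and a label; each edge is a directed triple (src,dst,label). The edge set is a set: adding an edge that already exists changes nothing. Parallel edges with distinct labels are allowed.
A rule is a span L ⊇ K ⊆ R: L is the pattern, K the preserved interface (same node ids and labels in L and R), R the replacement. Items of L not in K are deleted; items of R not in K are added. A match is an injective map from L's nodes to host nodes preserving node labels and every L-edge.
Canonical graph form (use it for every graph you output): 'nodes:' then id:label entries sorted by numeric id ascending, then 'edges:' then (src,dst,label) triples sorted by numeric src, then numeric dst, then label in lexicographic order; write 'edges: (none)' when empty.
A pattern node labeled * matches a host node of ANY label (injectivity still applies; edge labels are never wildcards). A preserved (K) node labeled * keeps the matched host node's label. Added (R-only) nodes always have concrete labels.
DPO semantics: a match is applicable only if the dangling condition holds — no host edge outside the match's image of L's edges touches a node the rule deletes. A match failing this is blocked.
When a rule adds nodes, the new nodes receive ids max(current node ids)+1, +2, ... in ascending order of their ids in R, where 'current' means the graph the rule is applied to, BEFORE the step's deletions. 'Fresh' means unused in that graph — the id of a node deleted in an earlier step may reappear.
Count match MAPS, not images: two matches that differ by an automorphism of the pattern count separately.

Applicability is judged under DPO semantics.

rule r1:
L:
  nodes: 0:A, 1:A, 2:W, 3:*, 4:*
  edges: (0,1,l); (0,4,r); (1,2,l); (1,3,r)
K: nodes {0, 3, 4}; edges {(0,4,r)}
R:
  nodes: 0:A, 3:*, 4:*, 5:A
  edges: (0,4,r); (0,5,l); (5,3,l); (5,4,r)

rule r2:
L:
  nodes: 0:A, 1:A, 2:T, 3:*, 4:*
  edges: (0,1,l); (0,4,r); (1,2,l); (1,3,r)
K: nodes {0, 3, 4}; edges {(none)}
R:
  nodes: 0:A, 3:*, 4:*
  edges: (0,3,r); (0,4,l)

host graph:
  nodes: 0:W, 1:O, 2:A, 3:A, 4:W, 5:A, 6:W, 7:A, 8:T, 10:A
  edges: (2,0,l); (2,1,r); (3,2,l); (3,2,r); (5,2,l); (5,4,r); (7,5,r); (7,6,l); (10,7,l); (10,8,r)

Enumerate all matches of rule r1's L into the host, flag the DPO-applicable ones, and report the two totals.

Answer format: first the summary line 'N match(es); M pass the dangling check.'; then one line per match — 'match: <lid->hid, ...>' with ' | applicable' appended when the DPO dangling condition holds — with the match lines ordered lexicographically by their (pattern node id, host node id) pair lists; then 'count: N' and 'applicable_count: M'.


2 match(es); 1 pass the dangling check.
match: 0->5, 1->2, 2->0, 3->1, 4->4
match: 0->10, 1->7, 2->6, 3->5, 4->8 | applicable
count: 2
applicable_count: 1


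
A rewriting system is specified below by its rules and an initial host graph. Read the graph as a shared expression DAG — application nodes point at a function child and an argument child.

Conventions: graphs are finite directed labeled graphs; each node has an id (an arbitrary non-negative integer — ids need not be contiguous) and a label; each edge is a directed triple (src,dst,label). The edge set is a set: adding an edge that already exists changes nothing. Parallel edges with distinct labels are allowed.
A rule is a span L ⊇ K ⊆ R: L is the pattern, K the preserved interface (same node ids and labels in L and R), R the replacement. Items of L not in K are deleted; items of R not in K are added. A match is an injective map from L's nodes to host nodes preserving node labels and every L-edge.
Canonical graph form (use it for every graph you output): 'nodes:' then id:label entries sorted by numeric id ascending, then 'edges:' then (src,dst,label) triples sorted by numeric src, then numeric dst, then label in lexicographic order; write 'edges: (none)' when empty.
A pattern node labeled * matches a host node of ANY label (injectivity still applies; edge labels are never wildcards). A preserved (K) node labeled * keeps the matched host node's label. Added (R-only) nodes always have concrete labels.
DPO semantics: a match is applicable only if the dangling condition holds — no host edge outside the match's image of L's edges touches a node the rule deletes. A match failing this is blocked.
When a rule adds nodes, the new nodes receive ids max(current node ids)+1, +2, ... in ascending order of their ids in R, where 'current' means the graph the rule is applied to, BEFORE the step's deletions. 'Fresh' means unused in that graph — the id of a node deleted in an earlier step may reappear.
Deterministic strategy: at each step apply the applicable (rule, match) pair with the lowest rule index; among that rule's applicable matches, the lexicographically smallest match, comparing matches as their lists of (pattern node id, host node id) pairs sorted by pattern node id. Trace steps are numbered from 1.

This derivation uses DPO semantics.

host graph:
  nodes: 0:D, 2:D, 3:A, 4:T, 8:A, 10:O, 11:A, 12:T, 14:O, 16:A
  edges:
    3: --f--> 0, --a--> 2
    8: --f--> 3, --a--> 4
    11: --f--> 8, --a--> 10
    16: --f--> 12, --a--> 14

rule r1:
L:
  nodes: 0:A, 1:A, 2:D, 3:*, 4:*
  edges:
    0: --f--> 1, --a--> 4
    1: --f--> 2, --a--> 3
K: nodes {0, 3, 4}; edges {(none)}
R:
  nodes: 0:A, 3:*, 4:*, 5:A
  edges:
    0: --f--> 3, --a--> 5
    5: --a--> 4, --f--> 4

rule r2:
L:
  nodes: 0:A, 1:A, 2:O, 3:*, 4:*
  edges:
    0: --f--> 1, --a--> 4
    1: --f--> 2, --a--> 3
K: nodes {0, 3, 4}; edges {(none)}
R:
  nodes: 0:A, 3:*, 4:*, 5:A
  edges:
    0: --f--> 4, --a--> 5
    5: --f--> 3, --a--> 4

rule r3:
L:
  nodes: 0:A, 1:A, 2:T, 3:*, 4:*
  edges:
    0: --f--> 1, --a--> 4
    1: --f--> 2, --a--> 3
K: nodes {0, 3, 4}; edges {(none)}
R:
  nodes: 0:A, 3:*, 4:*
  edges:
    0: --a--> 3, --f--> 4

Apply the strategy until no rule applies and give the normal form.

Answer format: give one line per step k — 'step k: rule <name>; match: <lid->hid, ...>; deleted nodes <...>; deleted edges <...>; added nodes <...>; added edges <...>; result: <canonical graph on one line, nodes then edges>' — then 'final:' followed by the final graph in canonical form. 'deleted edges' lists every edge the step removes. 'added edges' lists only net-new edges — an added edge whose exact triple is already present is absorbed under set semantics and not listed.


step 1: rule r1; match: 0->8, 1->3, 2->0, 3->2, 4->4; deleted nodes 0, 3; deleted edges (3,0,f); (3,2,a); (8,3,f); (8,4,a); added nodes 17; added edges (8,2,f); (8,17,a); (17,4,a); (17,4,f); result: nodes: 2:D, 4:T, 8:A, 10:O, 11:A, 12:T, 14:O, 16:A, 17:A edges: (8,2,f); (8,17,a); (11,8,f); (11,10,a); (16,12,f); (16,14,a); (17,4,a); (17,4,f)
step 2: rule r1; match: 0->11, 1->8, 2->2, 3->17, 4->10; deleted nodes 2, 8; deleted edges (8,2,f); (8,17,a); (11,8,f); (11,10,a); added nodes 18; added edges (11,17,f); (11,18,a); (18,10,a); (18,10,f); result: nodes: 4:T, 10:O, 11:A, 12:T, 14:O, 16:A, 17:A, 18:A edges: (11,17,f); (11,18,a); (16,12,f); (16,14,a); (17,4,a); (17,4,f); (18,10,a); (18,10,f)
final:
nodes: 4:T, 10:O, 11:A, 12:T, 14:O, 16:A, 17:A, 18:A
edges: (11,17,f); (11,18,a); (16,12,f); (16,14,a); (17,4,a); (17,4,f); (18,10,a); (18,10,f)


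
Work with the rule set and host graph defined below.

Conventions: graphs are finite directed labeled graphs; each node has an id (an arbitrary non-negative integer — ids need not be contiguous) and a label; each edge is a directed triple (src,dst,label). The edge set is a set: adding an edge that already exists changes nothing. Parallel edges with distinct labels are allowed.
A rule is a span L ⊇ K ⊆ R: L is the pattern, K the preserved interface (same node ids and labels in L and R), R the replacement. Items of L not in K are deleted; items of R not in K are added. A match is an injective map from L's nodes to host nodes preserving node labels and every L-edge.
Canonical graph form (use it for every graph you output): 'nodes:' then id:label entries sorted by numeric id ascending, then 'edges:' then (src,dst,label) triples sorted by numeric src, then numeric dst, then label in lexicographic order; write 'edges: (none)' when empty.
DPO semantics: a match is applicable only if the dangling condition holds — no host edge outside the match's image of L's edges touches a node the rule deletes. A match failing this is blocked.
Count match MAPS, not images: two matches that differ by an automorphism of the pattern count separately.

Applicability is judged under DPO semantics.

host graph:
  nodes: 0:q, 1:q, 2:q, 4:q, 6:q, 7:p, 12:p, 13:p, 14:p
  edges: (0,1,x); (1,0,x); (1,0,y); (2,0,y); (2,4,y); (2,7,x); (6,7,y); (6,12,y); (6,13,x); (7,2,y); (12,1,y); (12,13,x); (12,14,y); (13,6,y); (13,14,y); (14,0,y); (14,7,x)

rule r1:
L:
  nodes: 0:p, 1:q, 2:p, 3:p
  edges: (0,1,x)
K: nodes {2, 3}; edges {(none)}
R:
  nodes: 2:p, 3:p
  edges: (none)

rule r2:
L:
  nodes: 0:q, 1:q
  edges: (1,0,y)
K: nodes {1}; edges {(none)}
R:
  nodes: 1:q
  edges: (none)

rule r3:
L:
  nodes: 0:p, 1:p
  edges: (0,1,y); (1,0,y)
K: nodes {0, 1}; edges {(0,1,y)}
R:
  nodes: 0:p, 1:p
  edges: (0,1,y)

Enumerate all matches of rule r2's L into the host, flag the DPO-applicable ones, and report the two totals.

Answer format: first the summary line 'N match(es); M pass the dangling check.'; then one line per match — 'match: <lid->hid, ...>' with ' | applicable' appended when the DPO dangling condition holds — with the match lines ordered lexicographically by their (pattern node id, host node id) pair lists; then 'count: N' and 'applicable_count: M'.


3 match(es); 1 pass the dangling check.
match: 0->0, 1->1
match: 0->0, 1->2
match: 0->4, 1->2 | applicable
count: 3
applicable_count: 1


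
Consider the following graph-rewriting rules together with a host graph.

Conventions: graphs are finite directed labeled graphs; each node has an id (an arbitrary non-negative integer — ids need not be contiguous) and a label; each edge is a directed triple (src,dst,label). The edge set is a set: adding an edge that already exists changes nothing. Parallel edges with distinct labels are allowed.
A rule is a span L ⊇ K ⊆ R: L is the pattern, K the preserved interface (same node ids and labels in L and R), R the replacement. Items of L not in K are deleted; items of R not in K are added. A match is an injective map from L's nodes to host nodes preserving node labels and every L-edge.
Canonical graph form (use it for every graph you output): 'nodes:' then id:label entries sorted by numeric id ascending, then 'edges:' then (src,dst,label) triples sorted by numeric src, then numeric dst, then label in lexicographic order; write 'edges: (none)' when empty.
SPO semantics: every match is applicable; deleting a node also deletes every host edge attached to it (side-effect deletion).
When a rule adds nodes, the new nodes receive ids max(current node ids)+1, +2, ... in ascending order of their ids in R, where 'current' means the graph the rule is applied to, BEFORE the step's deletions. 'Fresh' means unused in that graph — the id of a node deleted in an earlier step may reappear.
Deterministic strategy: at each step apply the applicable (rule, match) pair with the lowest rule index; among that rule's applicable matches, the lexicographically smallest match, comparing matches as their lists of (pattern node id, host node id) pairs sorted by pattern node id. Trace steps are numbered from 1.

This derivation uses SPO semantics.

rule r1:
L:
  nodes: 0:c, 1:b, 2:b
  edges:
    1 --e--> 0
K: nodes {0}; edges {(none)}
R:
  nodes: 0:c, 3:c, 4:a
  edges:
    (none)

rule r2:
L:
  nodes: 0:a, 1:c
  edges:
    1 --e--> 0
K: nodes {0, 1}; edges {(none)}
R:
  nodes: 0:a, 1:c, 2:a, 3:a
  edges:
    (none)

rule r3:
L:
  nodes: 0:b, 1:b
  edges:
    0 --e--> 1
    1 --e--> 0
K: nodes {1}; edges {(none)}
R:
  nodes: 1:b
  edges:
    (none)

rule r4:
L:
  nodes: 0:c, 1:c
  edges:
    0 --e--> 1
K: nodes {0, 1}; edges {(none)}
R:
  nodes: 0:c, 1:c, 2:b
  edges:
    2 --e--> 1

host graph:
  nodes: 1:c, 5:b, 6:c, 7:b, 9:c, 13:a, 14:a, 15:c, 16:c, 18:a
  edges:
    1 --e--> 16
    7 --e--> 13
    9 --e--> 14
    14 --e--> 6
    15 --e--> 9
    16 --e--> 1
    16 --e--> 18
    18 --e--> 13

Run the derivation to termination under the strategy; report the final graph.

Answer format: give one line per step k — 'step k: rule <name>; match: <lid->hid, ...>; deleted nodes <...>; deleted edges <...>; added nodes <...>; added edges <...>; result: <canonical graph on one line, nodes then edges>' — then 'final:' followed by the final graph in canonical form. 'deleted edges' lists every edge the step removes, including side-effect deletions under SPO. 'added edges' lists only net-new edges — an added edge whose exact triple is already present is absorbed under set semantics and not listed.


step 1: rule r2; match: 0->14, 1->9; deleted nodes (none); deleted edges (9,14,e); added nodes 19, 20; added edges (none); result: nodes: 1:c, 5:b, 6:c, 7:b, 9:c, 13:a, 14:a, 15:c, 16:c, 18:a, 19:a, 20:a edges: (1,16,e); (7,13,e); (14,6,e); (15,9,e); (16,1,e); (16,18,e); (18,13,e)
step 2: rule r2; match: 0->18, 1->16; deleted nodes (none); deleted edges (16,18,e); added nodes 21, 22; added edges (none); result: nodes: 1:c, 5:b, 6:c, 7:b, 9:c, 13:a, 14:a, 15:c, 16:c, 18:a, 19:a, 20:a, 21:a, 22:a edges: (1,16,e); (7,13,e); (14,6,e); (15,9,e); (16,1,e); (18,13,e)
step 3: rule r4; match: 0->1, 1->16; deleted nodes (none); deleted edges (1,16,e); added nodes 23; added edges (23,16,e); result: nodes: 1:c, 5:b, 6:c, 7:b, 9:c, 13:a, 14:a, 15:c, 16:c, 18:a, 19:a, 20:a, 21:a, 22:a, 23:b edges: (7,13,e); (14,6,e); (15,9,e); (16,1,e); (18,13,e); (23,16,e)
step 4: rule r1; match: 0->16, 1->23, 2->5; deleted nodes 5, 23; deleted edges (23,16,e); added nodes 24, 25; added edges (none); result: nodes: 1:c, 6:c, 7:b, 9:c, 13:a, 14:a, 15:c, 16:c, 18:a, 19:a, 20:a, 21:a, 22:a, 24:c, 25:a edges: (7,13,e); (14,6,e); (15,9,e); (16,1,e); (18,13,e)
step 5: rule r4; match: 0->15, 1->9; deleted nodes (none); deleted edges (15,9,e); added nodes 26; added edges (26,9,e); result: nodes: 1:c, 6:c, 7:b, 9:c, 13:a, 14:a, 15:c, 16:c, 18:a, 19:a, 20:a, 21:a, 22:a, 24:c, 25:a, 26:b edges: (7,13,e); (14,6,e); (16,1,e); (18,13,e); (26,9,e)
step 6: rule r1; match: 0->9, 1->26, 2->7; deleted nodes 7, 26; deleted edges (7,13,e); (26,9,e); added nodes 27, 28; added edges (none); result: nodes: 1:c, 6:c, 9:c, 13:a, 14:a, 15:c, 16:c, 18:a, 19:a, 20:a, 21:a, 22:a, 24:c, 25:a, 27:c, 28:a edges: (14,6,e); (16,1,e); (18,13,e)
step 7: rule r4; match: 0->16, 1->1; deleted nodes (none); deleted edges (16,1,e); added nodes 29; added edges (29,1,e); result: nodes: 1:c, 6:c, 9:c, 13:a, 14:a, 15:c, 16:c, 18:a, 19:a, 20:a, 21:a, 22:a, 24:c, 25:a, 27:c, 28:a, 29:b edges: (14,6,e); (18,13,e); (29,1,e)
final:
nodes: 1:c, 6:c, 9:c, 13:a, 14:a, 15:c, 16:c, 18:a, 19:a, 20:a, 21:a, 22:a, 24:c, 25:a, 27:c, 28:a, 29:b
edges: (14,6,e); (18,13,e); (29,1,e)
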